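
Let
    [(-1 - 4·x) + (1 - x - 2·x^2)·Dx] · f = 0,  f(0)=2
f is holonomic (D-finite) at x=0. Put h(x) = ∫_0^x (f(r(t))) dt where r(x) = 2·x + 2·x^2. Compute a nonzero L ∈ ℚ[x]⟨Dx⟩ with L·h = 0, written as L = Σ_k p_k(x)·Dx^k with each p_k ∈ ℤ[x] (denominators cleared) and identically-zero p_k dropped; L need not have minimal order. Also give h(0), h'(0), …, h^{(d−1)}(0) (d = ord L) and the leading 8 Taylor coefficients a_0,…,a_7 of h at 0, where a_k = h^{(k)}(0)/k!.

f: a_k = 2, 2, 6, 10, 22, 42, 86, 170, …
L₀ from L_f via x↦r, Dx↦r'^{-1}Dx.
Integrate: L := L₀·Dx.
L = (2 + 20·x + 48·x^2 + 32·x^3)·Dx + (-1 + 2·x + 10·x^2 + 16·x^3 + 8·x^4)·Dx^2  (order 2).
h: a_k = 0, 2, 2, 28/3, 32, 616/5, 1496/3, 14416/7, …
ICs: h(0) = 0, h′(0) = 2.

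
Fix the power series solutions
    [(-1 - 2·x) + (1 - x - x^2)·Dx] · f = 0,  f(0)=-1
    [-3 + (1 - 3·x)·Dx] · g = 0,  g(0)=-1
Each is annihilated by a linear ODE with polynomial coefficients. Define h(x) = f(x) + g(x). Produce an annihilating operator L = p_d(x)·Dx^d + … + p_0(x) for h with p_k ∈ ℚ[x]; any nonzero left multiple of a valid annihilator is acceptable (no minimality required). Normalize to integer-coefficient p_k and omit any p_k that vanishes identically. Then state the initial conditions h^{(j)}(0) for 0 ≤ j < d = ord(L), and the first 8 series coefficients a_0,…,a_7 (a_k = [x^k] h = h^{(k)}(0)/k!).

L = (-6 - 36·x + 18·x^2 - 18·x^3) + (14 - 18·x - 24·x^2 + 18·x^3 - 36·x^4)·Dx + (-2 + 10·x - 15·x^2 + 10·x^3 - 9·x^5)·Dx^2  (order 2).
h: a_k = -2, -4, -11, -30, -86, -251, -742, -2208, …
ICs: h(0) = -2, h′(0) = -4.

f: a_k = -1, -1, -2, -3, -5, -8, -13, -21, …
g: a_k = -1, -3, -9, -27, -81, -243, -729, -2187, …
h₀=f+g: left-lcm gives L₀, ord ≤ 2.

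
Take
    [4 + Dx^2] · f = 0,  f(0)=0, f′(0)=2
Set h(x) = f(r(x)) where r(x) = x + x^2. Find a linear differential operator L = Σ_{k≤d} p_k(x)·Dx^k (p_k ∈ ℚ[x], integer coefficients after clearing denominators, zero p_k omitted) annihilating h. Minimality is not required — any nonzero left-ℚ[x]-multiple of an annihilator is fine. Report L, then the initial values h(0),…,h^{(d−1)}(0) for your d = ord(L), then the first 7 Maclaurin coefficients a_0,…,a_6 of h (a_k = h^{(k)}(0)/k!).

f: a_k = 0, 2, 0, -4/3, 0, 4/15, 0, …
Substitute x→r, Dx→(1/r')Dx; clear ⇒ L₀.
L = (4 + 24·x + 48·x^2 + 32·x^3) - 2·Dx + (1 + 2·x)·Dx^2  (order 2).
h: a_k = 0, 2, 2, -4/3, -4, -56/15, 0, …
ICs: h(0) = 0, h′(0) = 2.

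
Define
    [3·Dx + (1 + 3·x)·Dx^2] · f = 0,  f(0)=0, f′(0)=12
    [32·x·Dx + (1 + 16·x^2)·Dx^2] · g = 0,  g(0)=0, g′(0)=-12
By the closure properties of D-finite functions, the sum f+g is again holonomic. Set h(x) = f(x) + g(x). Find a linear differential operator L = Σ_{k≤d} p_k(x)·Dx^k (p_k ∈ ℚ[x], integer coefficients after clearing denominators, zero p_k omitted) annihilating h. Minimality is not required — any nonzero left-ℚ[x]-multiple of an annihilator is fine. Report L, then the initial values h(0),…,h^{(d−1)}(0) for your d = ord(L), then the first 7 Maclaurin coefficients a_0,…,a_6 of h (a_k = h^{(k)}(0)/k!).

L = (-96 - 864·x + 4608·x^2 + 4608·x^3)·Dx + (-50 - 192·x + 672·x^2 + 9216·x^3 + 9216·x^4)·Dx^2 + (-3 + 23·x + 96·x^2 + 512·x^3 + 2304·x^4 + 2304·x^5)·Dx^3  (order 3).
h: a_k = 0, 0, -18, 100, -81, -420, -486, …
ICs: h(0) = 0, h′(0) = 0, h′′(0) = -36.

f: a_k = 0, 12, -18, 36, -81, 972/5, -486, …
g: a_k = 0, -12, 0, 64, 0, -3072/5, 0, …
f+g: L₀ = lclm(L_f,L_g), ord ≤ 2+2.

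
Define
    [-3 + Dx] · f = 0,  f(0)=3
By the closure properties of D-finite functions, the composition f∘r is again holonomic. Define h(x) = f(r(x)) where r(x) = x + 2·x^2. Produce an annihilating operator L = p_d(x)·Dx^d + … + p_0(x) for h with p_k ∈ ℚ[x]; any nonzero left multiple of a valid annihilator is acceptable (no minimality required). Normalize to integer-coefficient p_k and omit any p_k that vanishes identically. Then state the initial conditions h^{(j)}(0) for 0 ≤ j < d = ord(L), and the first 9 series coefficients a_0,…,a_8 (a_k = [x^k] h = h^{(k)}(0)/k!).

L = (-3 - 12·x) + Dx  (order 1).
h: a_k = 3, 9, 63/2, 135/2, 1161/8, 9963/40, 33183/80, 338661/560, 760671/896, …
ICs: h(0) = 3.

f: a_k = 3, 9, 27/2, 27/2, 81/8, 243/40, 243/80, 729/560, 2187/4480, …
h₀=f(r): pull back L_f along r ⇒ L₀.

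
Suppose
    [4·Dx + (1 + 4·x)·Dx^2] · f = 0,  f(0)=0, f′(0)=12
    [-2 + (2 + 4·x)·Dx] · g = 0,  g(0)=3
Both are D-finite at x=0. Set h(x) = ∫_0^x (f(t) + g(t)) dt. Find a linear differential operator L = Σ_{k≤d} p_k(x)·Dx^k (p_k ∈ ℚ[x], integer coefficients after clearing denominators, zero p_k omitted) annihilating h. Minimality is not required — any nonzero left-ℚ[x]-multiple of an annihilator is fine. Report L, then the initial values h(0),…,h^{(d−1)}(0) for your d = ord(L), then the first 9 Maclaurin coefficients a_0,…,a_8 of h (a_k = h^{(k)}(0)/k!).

f: a_k = 0, 12, -24, 64, -192, 3072/5, -2048, 49152/7, -24576, …
g: a_k = 3, 3, -3/2, 3/2, -15/8, 21/8, -63/16, 99/16, -1287/128, …
L₀ := lclm(L_f,L_g); ord L₀ ≤ 2+1.
h=∫₀ˣh₀: take L = L₀·Dx.
L = (20 + 16·x)·Dx^2 + (29 + 104·x + 80·x^2)·Dx^3 + (3 + 22·x + 48·x^2 + 32·x^3)·Dx^4  (order 4).
h: a_k = 0, 3, 15/2, -17/2, 131/8, -1551/40, 8227/80, -32831/112, 787125/896, …
ICs: h(0) = 0, h′(0) = 3, h′′(0) = 15, h′′′(0) = -51.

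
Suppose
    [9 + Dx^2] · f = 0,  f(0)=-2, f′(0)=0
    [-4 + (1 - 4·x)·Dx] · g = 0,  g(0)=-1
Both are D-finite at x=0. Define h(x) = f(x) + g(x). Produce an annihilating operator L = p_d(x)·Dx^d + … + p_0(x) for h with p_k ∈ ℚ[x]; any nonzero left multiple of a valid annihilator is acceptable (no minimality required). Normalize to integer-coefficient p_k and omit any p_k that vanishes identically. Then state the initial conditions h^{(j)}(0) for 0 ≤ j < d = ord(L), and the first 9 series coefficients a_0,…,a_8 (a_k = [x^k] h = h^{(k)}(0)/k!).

f: a_k = -2, 0, 9, 0, -27/4, 0, 81/40, 0, -729/2240, …
g: a_k = -1, -4, -16, -64, -256, -1024, -4096, -16384, -65536, …
h₀=f+g: left-lcm gives L₀, ord ≤ 3.
L = (-3780 + 2592·x - 5184·x^2) + (369 - 2124·x + 3888·x^2 - 5184·x^3)·Dx + (-420 + 288·x - 576·x^2)·Dx^2 + (41 - 236·x + 432·x^2 - 576·x^3)·Dx^3  (order 3).
h: a_k = -3, -4, -7, -64, -1051/4, -1024, -163759/40, -16384, -146801369/2240, …
ICs: h(0) = -3, h′(0) = -4, h′′(0) = -14.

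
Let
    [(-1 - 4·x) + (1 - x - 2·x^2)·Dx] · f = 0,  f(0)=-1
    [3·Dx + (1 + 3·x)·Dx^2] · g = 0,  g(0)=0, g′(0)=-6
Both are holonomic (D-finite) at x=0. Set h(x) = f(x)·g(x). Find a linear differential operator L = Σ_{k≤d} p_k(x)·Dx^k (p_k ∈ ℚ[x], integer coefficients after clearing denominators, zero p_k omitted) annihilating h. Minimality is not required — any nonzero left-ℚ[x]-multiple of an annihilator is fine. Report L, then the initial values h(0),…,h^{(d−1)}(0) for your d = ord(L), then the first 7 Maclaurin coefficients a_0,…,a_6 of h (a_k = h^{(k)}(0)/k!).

L = (7 + 24·x) + (-1 + 17·x + 30·x^2)·Dx + (-1 - 2·x + 5·x^2 + 6·x^3)·Dx^2  (order 2).
h: a_k = 0, 6, -3, 27, -39/2, 1317/10, -1503/10, …
ICs: h(0) = 0, h′(0) = 6.

f: a_k = -1, -1, -3, -5, -11, -21, -43, …
g: a_k = 0, -6, 9, -18, 81/2, -486/5, 243, …
Product ⇒ symmetric product L₀, ord ≤ 2.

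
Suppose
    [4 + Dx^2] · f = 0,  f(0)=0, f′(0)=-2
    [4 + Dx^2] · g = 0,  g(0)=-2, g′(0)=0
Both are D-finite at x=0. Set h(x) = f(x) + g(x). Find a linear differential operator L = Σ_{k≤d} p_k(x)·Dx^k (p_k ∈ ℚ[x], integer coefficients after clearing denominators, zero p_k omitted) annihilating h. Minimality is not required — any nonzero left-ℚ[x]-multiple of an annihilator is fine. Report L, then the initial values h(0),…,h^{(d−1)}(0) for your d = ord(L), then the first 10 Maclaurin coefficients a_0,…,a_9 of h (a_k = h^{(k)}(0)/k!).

f: a_k = 0, -2, 0, 4/3, 0, -4/15, 0, 8/315, 0, -4/2835, …
g: a_k = -2, 0, 4, 0, -4/3, 0, 8/45, 0, -4/315, 0, …
Sum ⇒ L₀ = lclm(L_f,L_g) in ℚ(x)⟨Dx⟩.
L = 4 + Dx^2  (order 2).
h: a_k = -2, -2, 4, 4/3, -4/3, -4/15, 8/45, 8/315, -4/315, -4/2835, …
ICs: h(0) = -2, h′(0) = -2.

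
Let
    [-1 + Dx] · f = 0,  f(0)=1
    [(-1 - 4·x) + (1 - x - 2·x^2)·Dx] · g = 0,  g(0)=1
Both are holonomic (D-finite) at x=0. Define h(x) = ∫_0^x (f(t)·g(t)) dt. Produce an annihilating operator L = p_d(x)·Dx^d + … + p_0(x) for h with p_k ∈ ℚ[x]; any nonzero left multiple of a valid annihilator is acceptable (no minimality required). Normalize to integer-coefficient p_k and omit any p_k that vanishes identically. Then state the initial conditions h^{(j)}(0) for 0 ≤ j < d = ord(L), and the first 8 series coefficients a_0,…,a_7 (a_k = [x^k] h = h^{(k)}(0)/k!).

f: a_k = 1, 1, 1/2, 1/6, 1/24, 1/120, 1/720, 1/5040, …
g: a_k = 1, 1, 3, 5, 11, 21, 43, 85, …
Sym-product of L_f,L_g gives L₀ (≤ ord 1).
h=∫h₀ ⇒ L = L₀·Dx.
L = (2 + 3·x - 2·x^2)·Dx + (-1 + x + 2·x^2)·Dx^2  (order 2).
h: a_k = 0, 1, 1, 3/2, 13/6, 85/24, 701/120, 50737/5040, …
ICs: h(0) = 0, h′(0) = 1.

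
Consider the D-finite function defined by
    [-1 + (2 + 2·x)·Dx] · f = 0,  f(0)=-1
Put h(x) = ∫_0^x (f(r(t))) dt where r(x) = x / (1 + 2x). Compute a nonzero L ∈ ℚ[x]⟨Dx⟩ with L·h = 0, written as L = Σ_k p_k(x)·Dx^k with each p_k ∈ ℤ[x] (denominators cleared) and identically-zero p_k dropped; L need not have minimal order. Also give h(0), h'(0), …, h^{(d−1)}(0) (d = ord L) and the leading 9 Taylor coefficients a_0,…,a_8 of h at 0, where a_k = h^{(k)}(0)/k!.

L = -Dx + (2 + 10·x + 12·x^2)·Dx^2  (order 2).
h: a_k = 0, -1, -1/4, 3/8, -41/64, 757/640, -1181/512, 33645/7168, -162105/16384, …
ICs: h(0) = 0, h′(0) = -1.

f: a_k = -1, -1/2, 1/8, -1/16, 5/128, -7/256, 21/1024, -33/2048, 429/32768, …
Change of var in L_f (x↦r) gives L₀.
h=∫h₀ ⇒ L = L₀·Dx.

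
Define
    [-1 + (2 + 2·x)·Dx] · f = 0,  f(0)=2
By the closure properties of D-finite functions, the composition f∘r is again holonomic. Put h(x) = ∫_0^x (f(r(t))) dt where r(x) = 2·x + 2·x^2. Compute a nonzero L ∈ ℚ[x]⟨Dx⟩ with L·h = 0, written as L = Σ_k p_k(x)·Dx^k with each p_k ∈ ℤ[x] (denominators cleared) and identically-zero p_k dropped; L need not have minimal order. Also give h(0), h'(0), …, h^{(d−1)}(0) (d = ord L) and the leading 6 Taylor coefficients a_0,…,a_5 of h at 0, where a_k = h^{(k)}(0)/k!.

L = (-1 - 2·x)·Dx + (1 + 2·x + 2·x^2)·Dx^2  (order 2).
h: a_k = 0, 2, 1, 1/3, -1/4, 3/20, …
ICs: h(0) = 0, h′(0) = 2.

f: a_k = 2, 1, -1/4, 1/8, -5/64, 7/128, …
f∘r: x↦r, Dx↦Dx/r' in L_f ⇒ L₀.
Integrate: L := L₀·Dx.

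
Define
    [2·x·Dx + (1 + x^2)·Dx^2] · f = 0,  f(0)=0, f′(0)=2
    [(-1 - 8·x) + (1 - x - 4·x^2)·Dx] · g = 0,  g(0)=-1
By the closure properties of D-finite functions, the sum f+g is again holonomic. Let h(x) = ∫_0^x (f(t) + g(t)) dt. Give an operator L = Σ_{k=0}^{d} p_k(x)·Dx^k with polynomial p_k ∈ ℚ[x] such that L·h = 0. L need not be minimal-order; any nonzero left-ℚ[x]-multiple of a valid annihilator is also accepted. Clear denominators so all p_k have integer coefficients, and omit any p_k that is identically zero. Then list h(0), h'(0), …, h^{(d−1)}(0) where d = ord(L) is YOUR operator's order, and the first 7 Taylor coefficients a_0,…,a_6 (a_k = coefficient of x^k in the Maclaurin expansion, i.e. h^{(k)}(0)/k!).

L = (10 - 40·x - 478·x^2 - 864·x^3 - 2496·x^4 - 384·x^6)·Dx^2 + (-28 - 246·x - 316·x^2 - 1182·x^3 - 752·x^4 - 2048·x^5 - 48·x^6 - 384·x^7)·Dx^3 + (5 + 8·x + 32·x^2 - 104·x^3 - 197·x^4 - 128·x^5 - 288·x^6 - 16·x^7 - 64·x^8)·Dx^4  (order 4).
h: a_k = 0, -1, 1/2, -5/3, -29/12, -29/5, -323/30, …
ICs: h(0) = 0, h′(0) = -1, h′′(0) = 1, h′′′(0) = -10.

f: a_k = 0, 2, 0, -2/3, 0, 2/5, 0, …
g: a_k = -1, -1, -5, -9, -29, -65, -181, …
Weyl lclm of L_f,L_g ⇒ L₀ (ord ≤ 3).
h=∫₀ˣh₀: take L = L₀·Dx.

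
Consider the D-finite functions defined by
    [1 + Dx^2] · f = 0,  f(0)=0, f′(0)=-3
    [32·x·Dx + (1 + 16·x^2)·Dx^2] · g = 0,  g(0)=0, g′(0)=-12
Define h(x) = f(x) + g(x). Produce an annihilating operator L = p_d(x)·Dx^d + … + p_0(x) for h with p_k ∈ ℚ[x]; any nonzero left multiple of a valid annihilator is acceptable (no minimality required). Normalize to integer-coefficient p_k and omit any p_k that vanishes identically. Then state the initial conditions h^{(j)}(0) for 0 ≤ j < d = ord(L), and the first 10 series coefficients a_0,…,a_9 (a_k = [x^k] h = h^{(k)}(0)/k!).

L = (-6112·x + 99328·x^3 + 8192·x^5)·Dx + (-31 + 1072·x^2 + 25344·x^4 + 4096·x^6)·Dx^2 + (-6112·x + 99328·x^3 + 8192·x^5)·Dx^3 + (-31 + 1072·x^2 + 25344·x^4 + 4096·x^6)·Dx^4  (order 4).
h: a_k = 0, -15, 0, 129/2, 0, -24577/40, 0, 11796481/1680, 0, -10569646081/120960, …
ICs: h(0) = 0, h′(0) = -15, h′′(0) = 0, h′′′(0) = 387.

f: a_k = 0, -3, 0, 1/2, 0, -1/40, 0, 1/1680, 0, -1/120960, …
g: a_k = 0, -12, 0, 64, 0, -3072/5, 0, 49152/7, 0, -262144/3, …
h₀=f+g: left-lcm gives L₀, ord ≤ 4.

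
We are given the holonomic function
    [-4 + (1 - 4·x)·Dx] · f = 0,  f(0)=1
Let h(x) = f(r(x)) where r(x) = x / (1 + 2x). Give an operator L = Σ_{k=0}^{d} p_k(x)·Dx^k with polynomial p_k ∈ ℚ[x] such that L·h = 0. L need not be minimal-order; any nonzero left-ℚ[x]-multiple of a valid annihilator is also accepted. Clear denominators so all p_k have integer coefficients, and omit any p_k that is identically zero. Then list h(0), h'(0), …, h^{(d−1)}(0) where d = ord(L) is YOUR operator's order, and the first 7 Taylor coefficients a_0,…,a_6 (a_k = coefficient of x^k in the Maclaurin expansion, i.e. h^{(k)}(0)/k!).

f: a_k = 1, 4, 16, 64, 256, 1024, 4096, …
Change of var in L_f (x↦r) gives L₀.
L = 4 + (-1 + 4·x^2)·Dx  (order 1).
h: a_k = 1, 4, 8, 16, 32, 64, 128, …
ICs: h(0) = 1.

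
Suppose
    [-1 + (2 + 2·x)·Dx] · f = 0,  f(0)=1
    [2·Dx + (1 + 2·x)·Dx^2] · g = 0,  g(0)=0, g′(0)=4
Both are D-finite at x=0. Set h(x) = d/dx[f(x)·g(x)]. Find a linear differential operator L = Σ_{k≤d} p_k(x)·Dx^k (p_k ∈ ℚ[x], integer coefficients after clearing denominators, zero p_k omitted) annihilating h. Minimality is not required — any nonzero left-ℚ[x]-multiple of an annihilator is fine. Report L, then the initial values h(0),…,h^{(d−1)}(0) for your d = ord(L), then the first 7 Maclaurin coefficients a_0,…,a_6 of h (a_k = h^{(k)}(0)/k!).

L = (-11 - 4·x + 4·x^2) + (-28 - 36·x + 24·x^2 + 32·x^3)·Dx + (-4 - 8·x + 12·x^2 + 32·x^3 + 16·x^4)·Dx^2  (order 2).
h: a_k = 4, -4, 17/2, -55/3, 3709/96, -12801/160, 209709/1280, …
ICs: h(0) = 4, h′(0) = -4.

f: a_k = 1, 1/2, -1/8, 1/16, -5/128, 7/256, -21/1024, …
g: a_k = 0, 4, -4, 16/3, -8, 64/5, -64/3, …
h₀=f·g: eliminate ⇒ L₀, order ≤ 1·2.
h=h₀': d/dx-closure on L₀ ⇒ L.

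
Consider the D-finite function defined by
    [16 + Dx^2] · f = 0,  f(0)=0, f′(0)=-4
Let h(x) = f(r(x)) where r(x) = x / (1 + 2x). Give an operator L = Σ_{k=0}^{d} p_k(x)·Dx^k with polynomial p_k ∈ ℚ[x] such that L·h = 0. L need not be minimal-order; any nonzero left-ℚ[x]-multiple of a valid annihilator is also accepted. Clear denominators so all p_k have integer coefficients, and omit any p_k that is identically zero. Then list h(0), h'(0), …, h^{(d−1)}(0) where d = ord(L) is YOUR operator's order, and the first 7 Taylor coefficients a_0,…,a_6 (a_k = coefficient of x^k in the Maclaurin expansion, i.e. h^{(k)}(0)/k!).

L = 16 + (4 + 24·x + 48·x^2 + 32·x^3)·Dx + (1 + 8·x + 24·x^2 + 32·x^3 + 16·x^4)·Dx^2  (order 2).
h: a_k = 0, -4, 8, -16/3, -32, 2752/15, -640, …
ICs: h(0) = 0, h′(0) = -4.

f: a_k = 0, -4, 0, 32/3, 0, -128/15, 0, …
f∘r: x↦r, Dx↦Dx/r' in L_f ⇒ L₀.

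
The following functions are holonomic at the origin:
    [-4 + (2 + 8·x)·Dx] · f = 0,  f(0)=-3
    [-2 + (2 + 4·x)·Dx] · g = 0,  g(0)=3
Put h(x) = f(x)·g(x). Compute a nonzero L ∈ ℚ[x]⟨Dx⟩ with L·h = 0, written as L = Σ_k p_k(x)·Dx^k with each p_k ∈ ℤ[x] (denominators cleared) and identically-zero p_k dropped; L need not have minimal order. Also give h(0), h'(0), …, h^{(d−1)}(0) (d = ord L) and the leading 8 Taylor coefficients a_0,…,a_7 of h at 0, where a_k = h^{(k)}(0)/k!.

L = (-3 - 8·x) + (1 + 6·x + 8·x^2)·Dx  (order 1).
h: a_k = -9, -27, 9/2, -27/2, 333/8, -1053/8, 6813/16, -22491/16, …
ICs: h(0) = -9.

f: a_k = -3, -6, 6, -12, 30, -84, 252, -792, …
g: a_k = 3, 3, -3/2, 3/2, -15/8, 21/8, -63/16, 99/16, …
L₀ := L_f ⊗_s L_g (sym. prod.), ord ≤ 1.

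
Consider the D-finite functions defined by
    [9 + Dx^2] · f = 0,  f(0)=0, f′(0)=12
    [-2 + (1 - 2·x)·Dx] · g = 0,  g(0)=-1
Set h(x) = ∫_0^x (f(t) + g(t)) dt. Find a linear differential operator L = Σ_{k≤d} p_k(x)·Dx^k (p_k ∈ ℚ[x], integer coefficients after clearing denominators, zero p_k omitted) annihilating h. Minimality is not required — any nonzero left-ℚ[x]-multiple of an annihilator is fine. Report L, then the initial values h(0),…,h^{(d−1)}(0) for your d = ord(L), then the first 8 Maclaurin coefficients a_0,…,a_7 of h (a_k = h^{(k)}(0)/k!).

L = (-594 + 648·x - 648·x^2)·Dx + (153 - 630·x + 972·x^2 - 648·x^3)·Dx^2 + (-66 + 72·x - 72·x^2)·Dx^3 + (17 - 70·x + 108·x^2 - 72·x^3)·Dx^4  (order 4).
h: a_k = 0, -1, 5, -4/3, -13/2, -16/5, -239/60, -64/7, …
ICs: h(0) = 0, h′(0) = -1, h′′(0) = 10, h′′′(0) = -8.

f: a_k = 0, 12, 0, -18, 0, 81/10, 0, -243/140, …
g: a_k = -1, -2, -4, -8, -16, -32, -64, -128, …
h₀=f+g: left-lcm gives L₀, ord ≤ 3.
∫: right-multiply L₀ by Dx.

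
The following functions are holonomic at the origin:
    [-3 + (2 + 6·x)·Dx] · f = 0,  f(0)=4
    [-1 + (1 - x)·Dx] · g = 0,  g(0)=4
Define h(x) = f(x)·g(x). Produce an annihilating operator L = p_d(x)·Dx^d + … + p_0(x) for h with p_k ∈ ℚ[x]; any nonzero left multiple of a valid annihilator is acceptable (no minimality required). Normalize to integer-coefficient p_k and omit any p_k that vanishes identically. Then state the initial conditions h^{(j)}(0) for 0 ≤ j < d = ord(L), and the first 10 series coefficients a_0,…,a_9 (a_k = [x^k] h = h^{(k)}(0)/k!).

L = (5 + 3·x) + (-2 - 4·x + 6·x^2)·Dx  (order 1).
h: a_k = 16, 40, 22, 49, -13/8, 1675/16, -8609/64, 54953/128, -1935421/2048, 10202503/4096, …
ICs: h(0) = 16.

f: a_k = 4, 6, -9/2, 27/4, -405/32, 1701/64, -15309/256, 72171/512, -2814669/8192, 14073345/16384, …
g: a_k = 4, 4, 4, 4, 4, 4, 4, 4, 4, 4, …
Product ⇒ symmetric product L₀, ord ≤ 1.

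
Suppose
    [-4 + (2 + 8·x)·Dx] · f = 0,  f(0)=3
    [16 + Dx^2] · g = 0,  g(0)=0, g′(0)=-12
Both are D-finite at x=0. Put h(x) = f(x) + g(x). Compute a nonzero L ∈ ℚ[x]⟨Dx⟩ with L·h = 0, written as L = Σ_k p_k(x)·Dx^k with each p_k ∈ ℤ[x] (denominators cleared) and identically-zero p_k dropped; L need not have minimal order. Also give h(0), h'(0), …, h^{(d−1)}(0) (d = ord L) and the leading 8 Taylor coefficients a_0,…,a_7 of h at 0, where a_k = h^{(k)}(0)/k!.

f: a_k = 3, 6, -6, 12, -30, 84, -252, 792, …
g: a_k = 0, -12, 0, 32, 0, -128/5, 0, 1024/105, …
Sum ⇒ L₀ = lclm(L_f,L_g) in ℚ(x)⟨Dx⟩.
L = (-224 - 1024·x - 2048·x^2) + (48 + 704·x + 3072·x^2 + 4096·x^3)·Dx + (-14 - 64·x - 128·x^2)·Dx^2 + (3 + 44·x + 192·x^2 + 256·x^3)·Dx^3  (order 3).
h: a_k = 3, -6, -6, 44, -30, 292/5, -252, 84184/105, …
ICs: h(0) = 3, h′(0) = -6, h′′(0) = -12.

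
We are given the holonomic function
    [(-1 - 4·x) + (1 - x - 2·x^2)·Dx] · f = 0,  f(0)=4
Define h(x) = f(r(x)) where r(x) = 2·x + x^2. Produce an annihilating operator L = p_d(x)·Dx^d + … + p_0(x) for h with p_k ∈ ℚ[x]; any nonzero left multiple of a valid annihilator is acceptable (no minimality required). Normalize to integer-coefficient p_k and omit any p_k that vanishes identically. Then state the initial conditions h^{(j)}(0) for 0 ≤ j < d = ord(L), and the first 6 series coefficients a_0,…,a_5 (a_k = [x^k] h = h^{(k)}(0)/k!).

f: a_k = 4, 4, 12, 20, 44, 84, …
L₀ from L_f via x↦r, Dx↦r'^{-1}Dx.
L = (2 + 16·x + 8·x^2) + (-1 + 3·x + 6·x^2 + 2·x^3)·Dx  (order 1).
h: a_k = 4, 8, 52, 208, 956, 4216, …
ICs: h(0) = 4.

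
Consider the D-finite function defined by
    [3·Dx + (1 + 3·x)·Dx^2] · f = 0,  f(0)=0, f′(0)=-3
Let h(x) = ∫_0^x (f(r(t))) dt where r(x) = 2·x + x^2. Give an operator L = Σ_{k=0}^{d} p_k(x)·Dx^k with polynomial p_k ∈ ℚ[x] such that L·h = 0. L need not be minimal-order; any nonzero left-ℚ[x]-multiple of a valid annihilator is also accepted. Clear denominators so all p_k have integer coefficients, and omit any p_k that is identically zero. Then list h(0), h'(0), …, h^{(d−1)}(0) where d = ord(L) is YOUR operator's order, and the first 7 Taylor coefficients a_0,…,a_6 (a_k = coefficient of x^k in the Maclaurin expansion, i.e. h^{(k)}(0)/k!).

L = (5 + 6·x + 3·x^2)·Dx^2 + (1 + 7·x + 9·x^2 + 3·x^3)·Dx^3  (order 3).
h: a_k = 0, 0, -3, 5, -27/2, 441/10, -801/5, …
ICs: h(0) = 0, h′(0) = 0, h′′(0) = -6.

f: a_k = 0, -3, 9/2, -9, 81/4, -243/5, 243/2, …
L₀ from L_f via x↦r, Dx↦r'^{-1}Dx.
h=∫h₀ ⇒ L = L₀·Dx.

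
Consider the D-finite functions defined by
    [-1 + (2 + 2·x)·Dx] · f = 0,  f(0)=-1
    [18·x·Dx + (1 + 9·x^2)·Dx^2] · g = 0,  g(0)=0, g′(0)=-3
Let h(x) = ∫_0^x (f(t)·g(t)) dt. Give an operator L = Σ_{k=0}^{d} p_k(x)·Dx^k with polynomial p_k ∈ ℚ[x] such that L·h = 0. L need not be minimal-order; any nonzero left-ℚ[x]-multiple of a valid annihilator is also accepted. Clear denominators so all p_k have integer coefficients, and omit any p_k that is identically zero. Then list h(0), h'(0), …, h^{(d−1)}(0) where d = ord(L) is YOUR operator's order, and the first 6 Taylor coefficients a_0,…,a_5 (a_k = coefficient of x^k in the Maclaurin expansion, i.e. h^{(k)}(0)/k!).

L = (3 - 36·x - 9·x^2)·Dx + (-4 + 68·x + 108·x^2 + 36·x^3)·Dx^2 + (4 + 8·x + 40·x^2 + 72·x^3 + 36·x^4)·Dx^3  (order 3).
h: a_k = 0, 0, 3/2, 1/2, -75/32, -69/80, …
ICs: h(0) = 0, h′(0) = 0, h′′(0) = 3.

f: a_k = -1, -1/2, 1/8, -1/16, 5/128, -7/256, …
g: a_k = 0, -3, 0, 9, 0, -243/5, …
h₀=f·g: eliminate ⇒ L₀, order ≤ 1·2.
h=∫₀ˣh₀: take L = L₀·Dx.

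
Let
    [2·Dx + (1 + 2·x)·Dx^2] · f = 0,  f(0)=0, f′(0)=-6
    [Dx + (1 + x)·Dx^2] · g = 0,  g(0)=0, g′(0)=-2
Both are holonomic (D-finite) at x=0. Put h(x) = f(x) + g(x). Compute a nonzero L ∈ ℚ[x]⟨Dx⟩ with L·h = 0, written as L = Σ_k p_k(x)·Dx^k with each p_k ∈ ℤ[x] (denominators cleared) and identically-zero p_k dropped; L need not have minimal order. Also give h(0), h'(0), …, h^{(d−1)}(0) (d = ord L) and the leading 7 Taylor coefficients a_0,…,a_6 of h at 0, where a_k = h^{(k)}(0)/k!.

f: a_k = 0, -6, 6, -8, 12, -96/5, 32, …
g: a_k = 0, -2, 1, -2/3, 1/2, -2/5, 1/3, …
Sum ⇒ L₀ = lclm(L_f,L_g) in ℚ(x)⟨Dx⟩.
L = 4·Dx + (6 + 8·x)·Dx^2 + (1 + 3·x + 2·x^2)·Dx^3  (order 3).
h: a_k = 0, -8, 7, -26/3, 25/2, -98/5, 97/3, …
ICs: h(0) = 0, h′(0) = -8, h′′(0) = 14.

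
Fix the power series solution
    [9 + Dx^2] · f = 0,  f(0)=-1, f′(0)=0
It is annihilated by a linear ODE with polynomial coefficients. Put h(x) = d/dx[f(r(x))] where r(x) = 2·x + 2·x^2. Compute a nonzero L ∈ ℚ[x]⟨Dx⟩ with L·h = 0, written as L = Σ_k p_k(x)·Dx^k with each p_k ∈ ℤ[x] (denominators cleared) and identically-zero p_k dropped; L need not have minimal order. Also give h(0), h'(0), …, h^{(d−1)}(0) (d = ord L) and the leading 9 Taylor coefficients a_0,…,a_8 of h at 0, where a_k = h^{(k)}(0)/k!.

f: a_k = -1, 0, 9/2, 0, -27/8, 0, 81/80, 0, -729/4480, …
Change of var in L_f (x↦r) gives L₀.
Differentiate: ansatz ord ≤ ord L₀ ⇒ L.
L = (48 + 288·x + 864·x^2 + 1152·x^3 + 576·x^4) + (-6 - 12·x)·Dx + (1 + 4·x + 4·x^2)·Dx^2  (order 2).
h: a_k = 0, 36, 108, -144, -1080, -7776/5, 6048/5, 245376/35, 303264/35, …
ICs: h(0) = 0, h′(0) = 36.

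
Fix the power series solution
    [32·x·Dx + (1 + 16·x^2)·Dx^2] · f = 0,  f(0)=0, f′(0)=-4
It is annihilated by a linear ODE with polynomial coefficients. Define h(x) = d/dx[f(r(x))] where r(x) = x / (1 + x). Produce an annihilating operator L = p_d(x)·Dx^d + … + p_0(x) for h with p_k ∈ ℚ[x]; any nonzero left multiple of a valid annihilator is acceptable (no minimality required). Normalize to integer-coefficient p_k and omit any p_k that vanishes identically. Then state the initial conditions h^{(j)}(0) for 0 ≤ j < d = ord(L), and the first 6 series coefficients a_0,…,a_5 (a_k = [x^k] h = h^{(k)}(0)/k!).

L = (2 + 34·x) + (1 + 2·x + 17·x^2)·Dx  (order 1).
h: a_k = -4, 8, 52, -240, -404, 4888, …
ICs: h(0) = -4.

f: a_k = 0, -4, 0, 64/3, 0, -1024/5, …
h₀=f(r): pull back L_f along r ⇒ L₀.
Derive L from L₀ (diff closure).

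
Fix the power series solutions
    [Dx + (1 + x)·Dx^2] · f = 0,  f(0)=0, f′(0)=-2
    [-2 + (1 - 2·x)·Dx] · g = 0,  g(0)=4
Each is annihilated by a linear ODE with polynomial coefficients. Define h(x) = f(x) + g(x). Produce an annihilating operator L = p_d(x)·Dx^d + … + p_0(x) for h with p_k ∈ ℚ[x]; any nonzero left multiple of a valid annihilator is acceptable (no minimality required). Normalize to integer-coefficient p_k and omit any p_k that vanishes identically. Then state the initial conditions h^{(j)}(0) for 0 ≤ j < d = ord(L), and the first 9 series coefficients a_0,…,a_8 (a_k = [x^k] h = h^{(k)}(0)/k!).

L = (-32 - 8·x)·Dx + (-22 - 56·x - 16·x^2)·Dx^2 + (5 - 3·x - 12·x^2 - 4·x^3)·Dx^3  (order 3).
h: a_k = 4, 6, 17, 94/3, 129/2, 638/5, 769/3, 3582/7, 4097/4, …
ICs: h(0) = 4, h′(0) = 6, h′′(0) = 34.

f: a_k = 0, -2, 1, -2/3, 1/2, -2/5, 1/3, -2/7, 1/4, …
g: a_k = 4, 8, 16, 32, 64, 128, 256, 512, 1024, …
Weyl lclm of L_f,L_g ⇒ L₀ (ord ≤ 3).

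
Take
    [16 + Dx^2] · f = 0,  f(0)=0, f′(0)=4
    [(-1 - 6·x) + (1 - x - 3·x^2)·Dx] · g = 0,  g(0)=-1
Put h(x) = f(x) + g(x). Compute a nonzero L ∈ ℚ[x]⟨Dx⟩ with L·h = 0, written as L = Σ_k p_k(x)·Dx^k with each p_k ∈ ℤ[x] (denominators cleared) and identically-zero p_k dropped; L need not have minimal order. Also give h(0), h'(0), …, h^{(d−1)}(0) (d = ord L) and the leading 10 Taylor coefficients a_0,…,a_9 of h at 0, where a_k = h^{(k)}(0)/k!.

L = (-464 - 2816·x - 416·x^2 - 2112·x^3 - 5760·x^4 - 6912·x^5) + (192 - 304·x - 672·x^2 + 1312·x^3 + 1008·x^4 - 3456·x^5 - 3456·x^6)·Dx + (-29 - 176·x - 26·x^2 - 132·x^3 - 360·x^4 - 432·x^5)·Dx^2 + (12 - 19·x - 42·x^2 + 82·x^3 + 63·x^4 - 216·x^5 - 216·x^6)·Dx^3  (order 3).
h: a_k = -1, 3, -4, -53/3, -19, -472/15, -97, -69379/315, -508, -3283717/2835, …
ICs: h(0) = -1, h′(0) = 3, h′′(0) = -8.

f: a_k = 0, 4, 0, -32/3, 0, 128/15, 0, -1024/315, 0, 2048/2835, …
g: a_k = -1, -1, -4, -7, -19, -40, -97, -217, -508, -1159, …
L₀ := lclm(L_f,L_g); ord L₀ ≤ 2+1.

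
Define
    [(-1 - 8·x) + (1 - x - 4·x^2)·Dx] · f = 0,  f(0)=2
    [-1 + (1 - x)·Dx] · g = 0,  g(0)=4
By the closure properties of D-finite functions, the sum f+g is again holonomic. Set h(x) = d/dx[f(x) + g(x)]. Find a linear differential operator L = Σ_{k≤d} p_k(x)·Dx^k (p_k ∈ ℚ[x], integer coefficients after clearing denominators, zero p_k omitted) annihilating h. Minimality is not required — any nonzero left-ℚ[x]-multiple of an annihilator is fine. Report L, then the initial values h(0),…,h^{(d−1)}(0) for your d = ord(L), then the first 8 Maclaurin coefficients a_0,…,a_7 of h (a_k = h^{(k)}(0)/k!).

L = (-6 - 96·x - 384·x^3 + 96·x^4) + (6 + 42·x - 24·x^2 + 144·x^3 - 372·x^4 + 96·x^5)·Dx + (-1 + 2·x - 9·x^2 + 24·x^3 + 28·x^4 - 60·x^5 + 16·x^6)·Dx^2  (order 2).
h: a_k = 6, 28, 66, 248, 670, 2196, 6202, 18672, …
ICs: h(0) = 6, h′(0) = 28.

f: a_k = 2, 2, 10, 18, 58, 130, 362, 882, …
g: a_k = 4, 4, 4, 4, 4, 4, 4, 4, …
Sum ⇒ L₀ = lclm(L_f,L_g) in ℚ(x)⟨Dx⟩.
Derive L from L₀ (diff closure).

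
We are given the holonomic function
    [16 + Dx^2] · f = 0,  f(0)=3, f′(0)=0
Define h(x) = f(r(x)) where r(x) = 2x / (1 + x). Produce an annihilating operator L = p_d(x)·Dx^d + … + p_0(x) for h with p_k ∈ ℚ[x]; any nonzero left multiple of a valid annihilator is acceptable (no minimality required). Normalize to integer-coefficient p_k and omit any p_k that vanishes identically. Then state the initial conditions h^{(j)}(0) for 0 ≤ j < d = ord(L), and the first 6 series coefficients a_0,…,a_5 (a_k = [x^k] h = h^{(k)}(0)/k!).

f: a_k = 3, 0, -24, 0, 32, 0, …
Substitute x→r, Dx→(1/r')Dx; clear ⇒ L₀.
L = 64 + (2 + 6·x + 6·x^2 + 2·x^3)·Dx + (1 + 4·x + 6·x^2 + 4·x^3 + x^4)·Dx^2  (order 2).
h: a_k = 3, 0, -96, 192, 224, -1664, …
ICs: h(0) = 3, h′(0) = 0.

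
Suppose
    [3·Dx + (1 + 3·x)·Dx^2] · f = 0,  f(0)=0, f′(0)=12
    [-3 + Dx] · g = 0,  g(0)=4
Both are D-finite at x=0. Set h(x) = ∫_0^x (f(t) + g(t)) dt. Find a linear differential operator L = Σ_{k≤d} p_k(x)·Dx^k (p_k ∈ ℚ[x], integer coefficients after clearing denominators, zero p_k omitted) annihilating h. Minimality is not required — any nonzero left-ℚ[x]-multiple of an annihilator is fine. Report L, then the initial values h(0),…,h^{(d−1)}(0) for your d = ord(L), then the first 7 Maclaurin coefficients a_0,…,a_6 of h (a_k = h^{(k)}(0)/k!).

f: a_k = 0, 12, -18, 36, -81, 972/5, -486, …
g: a_k = 4, 12, 18, 18, 27/2, 81/10, 81/20, …
L₀ := lclm(L_f,L_g); ord L₀ ≤ 2+1.
h=∫h₀ ⇒ L = L₀·Dx.
L = (-27 - 27·x)·Dx^2 + (3 - 18·x - 27·x^2)·Dx^3 + (2 + 9·x + 9·x^2)·Dx^4  (order 4).
h: a_k = 0, 4, 12, 0, 27/2, -27/2, 135/4, …
ICs: h(0) = 0, h′(0) = 4, h′′(0) = 24, h′′′(0) = 0.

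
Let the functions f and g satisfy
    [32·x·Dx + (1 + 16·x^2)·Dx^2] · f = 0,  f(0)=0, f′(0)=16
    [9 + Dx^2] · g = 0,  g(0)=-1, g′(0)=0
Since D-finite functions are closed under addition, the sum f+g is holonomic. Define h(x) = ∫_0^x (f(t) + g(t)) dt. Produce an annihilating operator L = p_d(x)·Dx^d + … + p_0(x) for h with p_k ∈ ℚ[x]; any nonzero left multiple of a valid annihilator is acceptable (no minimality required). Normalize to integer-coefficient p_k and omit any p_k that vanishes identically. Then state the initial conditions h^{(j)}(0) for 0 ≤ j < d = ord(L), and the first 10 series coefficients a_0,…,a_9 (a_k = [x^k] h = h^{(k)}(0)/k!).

L = (-52704·x + 967680·x^3 + 663552·x^5)·Dx^2 + (-207 + 13104·x^2 + 283392·x^4 + 331776·x^6)·Dx^3 + (-5856·x + 107520·x^3 + 73728·x^5)·Dx^4 + (-23 + 1456·x^2 + 31488·x^4 + 36864·x^6)·Dx^5  (order 5).
h: a_k = 0, -1, 8, 3/2, -64/3, -27/40, 2048/15, 81/560, -8192/7, -81/4480, …
ICs: h(0) = 0, h′(0) = -1, h′′(0) = 16, h′′′(0) = 9, h′′′′(0) = -512.

f: a_k = 0, 16, 0, -256/3, 0, 4096/5, 0, -65536/7, 0, 1048576/9, …
g: a_k = -1, 0, 9/2, 0, -27/8, 0, 81/80, 0, -729/4480, 0, …
L₀ := lclm(L_f,L_g); ord L₀ ≤ 2+2.
Integrate: L := L₀·Dx.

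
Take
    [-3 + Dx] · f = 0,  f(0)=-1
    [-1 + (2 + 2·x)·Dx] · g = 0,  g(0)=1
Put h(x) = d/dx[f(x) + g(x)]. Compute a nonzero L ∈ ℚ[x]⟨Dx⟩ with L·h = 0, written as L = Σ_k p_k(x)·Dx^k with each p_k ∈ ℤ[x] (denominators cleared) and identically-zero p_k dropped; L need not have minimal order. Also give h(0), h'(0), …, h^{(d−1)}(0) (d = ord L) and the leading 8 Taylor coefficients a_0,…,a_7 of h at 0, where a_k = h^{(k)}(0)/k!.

L = (-27 - 18·x) + (-33 - 72·x - 36·x^2)·Dx + (14 + 26·x + 12·x^2)·Dx^2  (order 2).
h: a_k = -5/2, -37/4, -213/16, -437/32, -2557/256, -15867/2560, -29949/10240, -201639/143360, …
ICs: h(0) = -5/2, h′(0) = -37/4.

f: a_k = -1, -3, -9/2, -9/2, -27/8, -81/40, -81/80, -243/560, …
g: a_k = 1, 1/2, -1/8, 1/16, -5/128, 7/256, -21/1024, 33/2048, …
h₀=f+g: left-lcm gives L₀, ord ≤ 2.
h₀' ⇒ L via d/dx closure of L₀.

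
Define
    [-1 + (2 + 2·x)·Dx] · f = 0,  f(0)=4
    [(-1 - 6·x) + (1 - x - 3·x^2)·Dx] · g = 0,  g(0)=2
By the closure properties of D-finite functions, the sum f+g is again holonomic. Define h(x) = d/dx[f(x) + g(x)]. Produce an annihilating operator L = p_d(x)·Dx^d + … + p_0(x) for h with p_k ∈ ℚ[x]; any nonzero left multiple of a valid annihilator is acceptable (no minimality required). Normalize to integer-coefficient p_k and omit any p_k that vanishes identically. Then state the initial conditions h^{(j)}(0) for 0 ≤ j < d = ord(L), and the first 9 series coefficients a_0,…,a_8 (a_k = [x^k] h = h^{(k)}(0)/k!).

L = (-108 - 690·x - 1260·x^2 - 1620·x^3 - 810·x^4) + (-165 - 1476·x - 3819·x^2 - 6408·x^3 - 6345·x^4 - 2430·x^5)·Dx + (34 + 114·x + 134·x^2 - 378·x^3 - 1422·x^4 - 1530·x^5 - 540·x^6)·Dx^2  (order 2).
h: a_k = 4, 15, 171/4, 1211/8, 25635/64, 148929/128, 1555687/512, 8322643/1024, 341809443/16384, …
ICs: h(0) = 4, h′(0) = 15.

f: a_k = 4, 2, -1/2, 1/4, -5/32, 7/64, -21/256, 33/512, -429/8192, …
g: a_k = 2, 2, 8, 14, 38, 80, 194, 434, 1016, …
h₀=f+g: left-lcm gives L₀, ord ≤ 2.
h=h₀': d/dx-closure on L₀ ⇒ L.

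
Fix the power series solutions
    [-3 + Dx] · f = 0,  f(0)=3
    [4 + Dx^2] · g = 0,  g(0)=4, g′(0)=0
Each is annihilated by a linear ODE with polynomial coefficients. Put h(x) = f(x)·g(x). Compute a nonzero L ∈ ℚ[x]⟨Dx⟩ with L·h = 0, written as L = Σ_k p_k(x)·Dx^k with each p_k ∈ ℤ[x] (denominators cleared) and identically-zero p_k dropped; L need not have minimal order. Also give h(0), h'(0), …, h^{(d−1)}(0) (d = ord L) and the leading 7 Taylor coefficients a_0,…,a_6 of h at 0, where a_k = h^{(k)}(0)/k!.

L = 13 - 6·Dx + Dx^2  (order 2).
h: a_k = 12, 36, 30, -18, -119/2, -597/10, -407/12, …
ICs: h(0) = 12, h′(0) = 36.

f: a_k = 3, 9, 27/2, 27/2, 81/8, 243/40, 243/80, …
g: a_k = 4, 0, -8, 0, 8/3, 0, -16/45, …
h₀=f·g: eliminate ⇒ L₀, order ≤ 1·2.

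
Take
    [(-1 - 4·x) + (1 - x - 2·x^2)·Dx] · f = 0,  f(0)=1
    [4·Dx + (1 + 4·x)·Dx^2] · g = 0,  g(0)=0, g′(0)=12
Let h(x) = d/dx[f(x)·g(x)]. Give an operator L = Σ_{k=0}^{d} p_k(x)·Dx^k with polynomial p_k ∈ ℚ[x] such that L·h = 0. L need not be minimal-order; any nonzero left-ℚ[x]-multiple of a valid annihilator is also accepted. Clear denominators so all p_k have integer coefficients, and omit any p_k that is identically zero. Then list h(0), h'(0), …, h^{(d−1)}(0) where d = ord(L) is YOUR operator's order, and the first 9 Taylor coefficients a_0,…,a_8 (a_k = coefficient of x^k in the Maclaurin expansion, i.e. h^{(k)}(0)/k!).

f: a_k = 1, 1, 3, 5, 11, 21, 43, 85, 171, …
g: a_k = 0, 12, -24, 64, -192, 3072/5, -2048, 49152/7, -24576, …
h₀=f·g: eliminate ⇒ L₀, order ≤ 1·2.
Differentiate: ansatz ord ≤ ord L₀ ⇒ L.
L = (36 + 144·x + 288·x^2) + (-1 + 24·x + 168·x^2 + 224·x^3)·Dx + (-1 - 7·x - 6·x^2 + 32·x^3 + 32·x^4)·Dx^2  (order 2).
h: a_k = 12, -24, 228, -560, 3132, -51048/5, 230052/5, -1198752/7, 24923076/35, …
ICs: h(0) = 12, h′(0) = -24.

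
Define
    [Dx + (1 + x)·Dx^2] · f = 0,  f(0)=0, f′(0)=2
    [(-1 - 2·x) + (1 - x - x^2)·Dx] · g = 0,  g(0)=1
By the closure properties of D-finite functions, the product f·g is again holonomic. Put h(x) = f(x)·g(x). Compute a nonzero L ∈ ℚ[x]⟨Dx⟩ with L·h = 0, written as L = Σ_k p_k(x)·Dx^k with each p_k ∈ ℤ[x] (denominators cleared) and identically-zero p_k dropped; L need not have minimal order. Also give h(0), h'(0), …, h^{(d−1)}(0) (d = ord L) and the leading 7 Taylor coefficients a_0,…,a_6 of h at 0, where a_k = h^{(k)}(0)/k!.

L = (3 + 4·x) + (1 + 7·x + 5·x^2)·Dx + (-1 + 2·x^2 + x^3)·Dx^2  (order 2).
h: a_k = 0, 2, 1, 11/3, 25/6, 247/30, 181/15, …
ICs: h(0) = 0, h′(0) = 2.

f: a_k = 0, 2, -1, 2/3, -1/2, 2/5, -1/3, …
g: a_k = 1, 1, 2, 3, 5, 8, 13, …
h₀=f·g: eliminate ⇒ L₀, order ≤ 2·1.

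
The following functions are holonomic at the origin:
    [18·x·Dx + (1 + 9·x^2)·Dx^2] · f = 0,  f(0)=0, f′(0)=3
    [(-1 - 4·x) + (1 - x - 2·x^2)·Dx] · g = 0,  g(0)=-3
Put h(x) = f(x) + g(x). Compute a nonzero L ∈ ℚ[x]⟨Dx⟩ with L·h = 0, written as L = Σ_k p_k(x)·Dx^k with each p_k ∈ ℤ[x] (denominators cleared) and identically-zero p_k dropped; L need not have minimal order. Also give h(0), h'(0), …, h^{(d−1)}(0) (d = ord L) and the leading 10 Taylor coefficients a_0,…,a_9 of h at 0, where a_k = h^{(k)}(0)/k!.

f: a_k = 0, 3, 0, -9, 0, 243/5, 0, -2187/7, 0, 2187, …
g: a_k = -3, -3, -9, -15, -33, -63, -129, -255, -513, -1023, …
h₀=f+g: left-lcm gives L₀, ord ≤ 3.
L = (18 - 72·x - 918·x^2 - 1872·x^3 - 4608·x^4 - 1296·x^6)·Dx + (-8 - 30·x - 278·x^3 - 1788·x^4 - 3216·x^5 - 324·x^6 - 1296·x^7)·Dx^2 + (1 + 4·x + 24·x^2 + 4·x^3 + 103·x^4 - 300·x^5 - 312·x^6 - 108·x^7 - 216·x^8)·Dx^3  (order 3).
h: a_k = -3, 0, -9, -24, -33, -72/5, -129, -3972/7, -513, 1164, …
ICs: h(0) = -3, h′(0) = 0, h′′(0) = -18.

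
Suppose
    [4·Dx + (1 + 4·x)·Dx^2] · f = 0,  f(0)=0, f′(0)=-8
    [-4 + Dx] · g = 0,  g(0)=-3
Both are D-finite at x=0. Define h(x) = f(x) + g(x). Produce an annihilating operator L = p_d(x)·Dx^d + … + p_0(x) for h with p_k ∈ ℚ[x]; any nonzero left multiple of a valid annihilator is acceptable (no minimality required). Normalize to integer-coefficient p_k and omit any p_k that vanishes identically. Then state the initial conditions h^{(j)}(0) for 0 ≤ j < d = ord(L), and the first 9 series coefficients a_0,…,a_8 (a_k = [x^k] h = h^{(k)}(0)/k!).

f: a_k = 0, -8, 16, -128/3, 128, -2048/5, 4096/3, -32768/7, 16384, …
g: a_k = -3, -12, -24, -32, -32, -128/5, -256/15, -1024/105, -512/105, …
h₀=f+g: left-lcm gives L₀, ord ≤ 3.
L = (-24 - 32·x)·Dx + (2 - 16·x - 32·x^2)·Dx^2 + (1 + 6·x + 8·x^2)·Dx^3  (order 3).
h: a_k = -3, -20, -8, -224/3, 96, -2176/5, 20224/15, -492544/105, 1719808/105, …
ICs: h(0) = -3, h′(0) = -20, h′′(0) = -16.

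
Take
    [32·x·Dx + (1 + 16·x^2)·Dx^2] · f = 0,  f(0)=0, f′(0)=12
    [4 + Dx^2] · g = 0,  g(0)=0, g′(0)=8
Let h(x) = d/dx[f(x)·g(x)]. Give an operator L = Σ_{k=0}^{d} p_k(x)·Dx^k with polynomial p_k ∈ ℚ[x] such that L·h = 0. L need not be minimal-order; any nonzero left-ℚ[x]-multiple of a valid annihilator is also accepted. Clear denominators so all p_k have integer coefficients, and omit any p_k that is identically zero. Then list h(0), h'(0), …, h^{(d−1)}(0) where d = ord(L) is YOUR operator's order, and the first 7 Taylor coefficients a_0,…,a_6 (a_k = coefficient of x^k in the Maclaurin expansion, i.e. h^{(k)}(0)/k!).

L = (62288 + 2213376·x^2 + 73428992·x^4 + 58982400·x^6 + 3145728·x^8 - 167772160·x^10 + 268435456·x^12) + (35072·x + 2871296·x^3 + 39976960·x^5 + 52428800·x^7 + 83886080·x^9 + 268435456·x^11)·Dx + (15912 + 579328·x^2 + 18954240·x^4 + 19529728·x^6 + 9961472·x^8 - 16777216·x^10 + 134217728·x^12)·Dx^2 + (8768·x + 717824·x^3 + 9994240·x^5 + 13107200·x^7 + 20971520·x^9 + 67108864·x^11)·Dx^3 + (85 + 6496·x^2 + 149248·x^4 + 1196032·x^6 + 2293760·x^8 + 6291456·x^10 + 16777216·x^12)·Dx^4  (order 4).
h: a_k = 0, 192, 0, -2304, 0, 31616, 0, …
ICs: h(0) = 0, h′(0) = 192, h′′(0) = 0, h′′′(0) = -13824.

f: a_k = 0, 12, 0, -64, 0, 3072/5, 0, …
g: a_k = 0, 8, 0, -16/3, 0, 16/15, 0, …
Sym-product of L_f,L_g gives L₀ (≤ ord 4).
h=h₀': d/dx-closure on L₀ ⇒ L.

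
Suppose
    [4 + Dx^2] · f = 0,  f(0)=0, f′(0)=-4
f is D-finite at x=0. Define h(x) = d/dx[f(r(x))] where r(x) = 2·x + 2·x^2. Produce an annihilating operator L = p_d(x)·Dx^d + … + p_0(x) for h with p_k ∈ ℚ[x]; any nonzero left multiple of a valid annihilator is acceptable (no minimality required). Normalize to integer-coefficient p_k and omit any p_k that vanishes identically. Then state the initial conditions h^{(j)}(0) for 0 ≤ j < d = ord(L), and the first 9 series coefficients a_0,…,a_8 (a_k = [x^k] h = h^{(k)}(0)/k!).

f: a_k = 0, -4, 0, 8/3, 0, -8/15, 0, 16/315, 0, …
Substitute x→r, Dx→(1/r')Dx; clear ⇒ L₀.
Differentiate: ansatz ord ≤ ord L₀ ⇒ L.
L = (28 + 128·x + 384·x^2 + 512·x^3 + 256·x^4) + (-6 - 12·x)·Dx + (1 + 4·x + 4·x^2)·Dx^2  (order 2).
h: a_k = -8, -16, 64, 256, 704/3, -384, -51712/45, -45056/45, 141056/315, …
ICs: h(0) = -8, h′(0) = -16.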